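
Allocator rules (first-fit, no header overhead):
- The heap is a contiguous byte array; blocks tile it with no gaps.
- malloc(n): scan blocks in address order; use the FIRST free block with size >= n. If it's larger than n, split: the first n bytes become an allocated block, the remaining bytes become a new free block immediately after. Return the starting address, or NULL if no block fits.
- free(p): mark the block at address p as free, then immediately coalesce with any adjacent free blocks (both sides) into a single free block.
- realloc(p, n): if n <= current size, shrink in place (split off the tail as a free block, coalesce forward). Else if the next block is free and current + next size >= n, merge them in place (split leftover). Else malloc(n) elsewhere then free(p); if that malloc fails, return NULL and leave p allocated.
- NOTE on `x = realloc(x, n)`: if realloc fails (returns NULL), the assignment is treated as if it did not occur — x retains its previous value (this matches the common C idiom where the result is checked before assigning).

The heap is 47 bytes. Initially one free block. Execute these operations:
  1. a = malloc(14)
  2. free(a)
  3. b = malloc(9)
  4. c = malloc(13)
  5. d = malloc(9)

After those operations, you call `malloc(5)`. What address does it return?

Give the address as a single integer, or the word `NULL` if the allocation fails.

Answer: 31

Derivation:
Op 1: a = malloc(14) -> a = 0; heap: [0-13 ALLOC][14-46 FREE]
Op 2: free(a) -> (freed a); heap: [0-46 FREE]
Op 3: b = malloc(9) -> b = 0; heap: [0-8 ALLOC][9-46 FREE]
Op 4: c = malloc(13) -> c = 9; heap: [0-8 ALLOC][9-21 ALLOC][22-46 FREE]
Op 5: d = malloc(9) -> d = 22; heap: [0-8 ALLOC][9-21 ALLOC][22-30 ALLOC][31-46 FREE]
malloc(5): first-fit scan over [0-8 ALLOC][9-21 ALLOC][22-30 ALLOC][31-46 FREE] -> 31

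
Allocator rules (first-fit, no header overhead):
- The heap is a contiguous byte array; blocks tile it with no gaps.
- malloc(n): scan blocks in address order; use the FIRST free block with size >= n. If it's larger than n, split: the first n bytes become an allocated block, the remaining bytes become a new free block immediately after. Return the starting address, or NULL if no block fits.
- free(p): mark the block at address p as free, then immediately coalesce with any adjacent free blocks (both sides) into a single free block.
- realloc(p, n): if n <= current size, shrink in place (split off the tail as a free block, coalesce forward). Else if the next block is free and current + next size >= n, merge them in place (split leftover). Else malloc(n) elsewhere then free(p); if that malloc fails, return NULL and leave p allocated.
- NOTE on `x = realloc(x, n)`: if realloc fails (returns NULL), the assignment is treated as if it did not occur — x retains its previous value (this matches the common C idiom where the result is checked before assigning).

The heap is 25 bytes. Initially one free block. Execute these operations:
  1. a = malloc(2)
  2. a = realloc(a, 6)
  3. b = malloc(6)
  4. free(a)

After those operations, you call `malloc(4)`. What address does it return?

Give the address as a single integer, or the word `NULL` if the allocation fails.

Answer: 0

Derivation:
Op 1: a = malloc(2) -> a = 0; heap: [0-1 ALLOC][2-24 FREE]
Op 2: a = realloc(a, 6) -> a = 0; heap: [0-5 ALLOC][6-24 FREE]
Op 3: b = malloc(6) -> b = 6; heap: [0-5 ALLOC][6-11 ALLOC][12-24 FREE]
Op 4: free(a) -> (freed a); heap: [0-5 FREE][6-11 ALLOC][12-24 FREE]
malloc(4): first-fit scan over [0-5 FREE][6-11 ALLOC][12-24 FREE] -> 0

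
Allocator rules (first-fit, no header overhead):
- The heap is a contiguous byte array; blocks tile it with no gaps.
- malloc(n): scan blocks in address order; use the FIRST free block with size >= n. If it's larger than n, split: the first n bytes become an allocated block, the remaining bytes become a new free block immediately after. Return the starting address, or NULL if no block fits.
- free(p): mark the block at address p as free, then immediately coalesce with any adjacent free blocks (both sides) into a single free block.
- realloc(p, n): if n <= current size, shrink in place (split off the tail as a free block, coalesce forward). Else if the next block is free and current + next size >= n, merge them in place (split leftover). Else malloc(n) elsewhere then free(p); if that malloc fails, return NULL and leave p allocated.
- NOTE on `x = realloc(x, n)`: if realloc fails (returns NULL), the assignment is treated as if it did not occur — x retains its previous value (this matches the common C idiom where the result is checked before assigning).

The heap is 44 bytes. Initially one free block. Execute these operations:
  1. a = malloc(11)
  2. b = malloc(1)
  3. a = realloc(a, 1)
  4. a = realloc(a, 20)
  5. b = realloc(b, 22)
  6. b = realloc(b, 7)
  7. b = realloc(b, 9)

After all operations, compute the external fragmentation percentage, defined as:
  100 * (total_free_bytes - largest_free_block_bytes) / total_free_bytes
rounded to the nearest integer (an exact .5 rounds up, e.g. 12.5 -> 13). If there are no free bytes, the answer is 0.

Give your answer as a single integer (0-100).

Answer: 20

Derivation:
Op 1: a = malloc(11) -> a = 0; heap: [0-10 ALLOC][11-43 FREE]
Op 2: b = malloc(1) -> b = 11; heap: [0-10 ALLOC][11-11 ALLOC][12-43 FREE]
Op 3: a = realloc(a, 1) -> a = 0; heap: [0-0 ALLOC][1-10 FREE][11-11 ALLOC][12-43 FREE]
Op 4: a = realloc(a, 20) -> a = 12; heap: [0-10 FREE][11-11 ALLOC][12-31 ALLOC][32-43 FREE]
Op 5: b = realloc(b, 22) -> NULL (b unchanged); heap: [0-10 FREE][11-11 ALLOC][12-31 ALLOC][32-43 FREE]
Op 6: b = realloc(b, 7) -> b = 0; heap: [0-6 ALLOC][7-11 FREE][12-31 ALLOC][32-43 FREE]
Op 7: b = realloc(b, 9) -> b = 0; heap: [0-8 ALLOC][9-11 FREE][12-31 ALLOC][32-43 FREE]
Free blocks: [3 12] total_free=15 largest=12 -> 100*(15-12)/15 = 300/15 = 20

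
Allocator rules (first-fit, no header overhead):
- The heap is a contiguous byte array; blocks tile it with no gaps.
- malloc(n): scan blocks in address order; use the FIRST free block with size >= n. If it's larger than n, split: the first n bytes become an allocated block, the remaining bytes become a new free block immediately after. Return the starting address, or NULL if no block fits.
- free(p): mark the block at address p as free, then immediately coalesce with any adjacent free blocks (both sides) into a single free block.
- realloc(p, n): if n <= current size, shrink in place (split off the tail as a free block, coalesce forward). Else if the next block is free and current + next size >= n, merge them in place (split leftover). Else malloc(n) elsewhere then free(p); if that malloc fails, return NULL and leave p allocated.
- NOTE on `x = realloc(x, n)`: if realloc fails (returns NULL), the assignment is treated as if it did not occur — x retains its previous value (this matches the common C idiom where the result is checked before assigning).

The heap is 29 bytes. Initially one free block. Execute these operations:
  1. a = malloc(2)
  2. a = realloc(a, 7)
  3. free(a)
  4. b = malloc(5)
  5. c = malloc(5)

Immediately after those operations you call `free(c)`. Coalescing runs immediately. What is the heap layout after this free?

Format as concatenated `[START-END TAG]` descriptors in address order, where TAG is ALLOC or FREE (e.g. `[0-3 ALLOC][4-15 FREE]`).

Answer: [0-4 ALLOC][5-28 FREE]

Derivation:
Op 1: a = malloc(2) -> a = 0; heap: [0-1 ALLOC][2-28 FREE]
Op 2: a = realloc(a, 7) -> a = 0; heap: [0-6 ALLOC][7-28 FREE]
Op 3: free(a) -> (freed a); heap: [0-28 FREE]
Op 4: b = malloc(5) -> b = 0; heap: [0-4 ALLOC][5-28 FREE]
Op 5: c = malloc(5) -> c = 5; heap: [0-4 ALLOC][5-9 ALLOC][10-28 FREE]
free(c): c = 5 -> block [5-9 ALLOC]; mark free, coalesce with adjacent free neighbors -> [0-4 ALLOC][5-28 FREE]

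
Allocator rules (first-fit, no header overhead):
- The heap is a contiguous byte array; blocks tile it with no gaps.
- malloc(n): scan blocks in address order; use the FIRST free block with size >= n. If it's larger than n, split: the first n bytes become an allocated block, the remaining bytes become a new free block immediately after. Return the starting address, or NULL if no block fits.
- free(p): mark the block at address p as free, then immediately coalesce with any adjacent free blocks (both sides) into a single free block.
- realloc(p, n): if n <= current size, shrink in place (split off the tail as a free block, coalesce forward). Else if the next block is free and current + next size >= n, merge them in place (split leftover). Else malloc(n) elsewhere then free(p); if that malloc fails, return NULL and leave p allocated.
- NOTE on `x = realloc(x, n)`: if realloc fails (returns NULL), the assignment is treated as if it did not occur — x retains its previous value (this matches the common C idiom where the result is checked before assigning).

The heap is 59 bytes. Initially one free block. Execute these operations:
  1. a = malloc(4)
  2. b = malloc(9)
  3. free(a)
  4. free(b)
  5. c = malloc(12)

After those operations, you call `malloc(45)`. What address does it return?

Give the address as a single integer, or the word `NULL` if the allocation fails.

Op 1: a = malloc(4) -> a = 0; heap: [0-3 ALLOC][4-58 FREE]
Op 2: b = malloc(9) -> b = 4; heap: [0-3 ALLOC][4-12 ALLOC][13-58 FREE]
Op 3: free(a) -> (freed a); heap: [0-3 FREE][4-12 ALLOC][13-58 FREE]
Op 4: free(b) -> (freed b); heap: [0-58 FREE]
Op 5: c = malloc(12) -> c = 0; heap: [0-11 ALLOC][12-58 FREE]
malloc(45): first-fit scan over [0-11 ALLOC][12-58 FREE] -> 12

Answer: 12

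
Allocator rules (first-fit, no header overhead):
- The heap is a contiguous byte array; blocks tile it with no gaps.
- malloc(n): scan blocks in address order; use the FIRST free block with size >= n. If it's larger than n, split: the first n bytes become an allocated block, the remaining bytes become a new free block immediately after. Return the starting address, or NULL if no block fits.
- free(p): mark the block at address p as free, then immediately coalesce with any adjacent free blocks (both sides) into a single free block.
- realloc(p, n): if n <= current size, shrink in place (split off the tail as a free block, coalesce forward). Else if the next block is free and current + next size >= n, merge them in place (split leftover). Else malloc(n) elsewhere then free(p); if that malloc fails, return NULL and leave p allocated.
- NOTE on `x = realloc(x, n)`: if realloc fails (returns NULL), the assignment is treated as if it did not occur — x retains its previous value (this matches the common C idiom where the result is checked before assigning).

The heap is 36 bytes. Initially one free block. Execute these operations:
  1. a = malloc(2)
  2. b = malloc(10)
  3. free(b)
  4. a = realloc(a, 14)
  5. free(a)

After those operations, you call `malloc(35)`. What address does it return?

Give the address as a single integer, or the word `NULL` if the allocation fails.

Answer: 0

Derivation:
Op 1: a = malloc(2) -> a = 0; heap: [0-1 ALLOC][2-35 FREE]
Op 2: b = malloc(10) -> b = 2; heap: [0-1 ALLOC][2-11 ALLOC][12-35 FREE]
Op 3: free(b) -> (freed b); heap: [0-1 ALLOC][2-35 FREE]
Op 4: a = realloc(a, 14) -> a = 0; heap: [0-13 ALLOC][14-35 FREE]
Op 5: free(a) -> (freed a); heap: [0-35 FREE]
malloc(35): first-fit scan over [0-35 FREE] -> 0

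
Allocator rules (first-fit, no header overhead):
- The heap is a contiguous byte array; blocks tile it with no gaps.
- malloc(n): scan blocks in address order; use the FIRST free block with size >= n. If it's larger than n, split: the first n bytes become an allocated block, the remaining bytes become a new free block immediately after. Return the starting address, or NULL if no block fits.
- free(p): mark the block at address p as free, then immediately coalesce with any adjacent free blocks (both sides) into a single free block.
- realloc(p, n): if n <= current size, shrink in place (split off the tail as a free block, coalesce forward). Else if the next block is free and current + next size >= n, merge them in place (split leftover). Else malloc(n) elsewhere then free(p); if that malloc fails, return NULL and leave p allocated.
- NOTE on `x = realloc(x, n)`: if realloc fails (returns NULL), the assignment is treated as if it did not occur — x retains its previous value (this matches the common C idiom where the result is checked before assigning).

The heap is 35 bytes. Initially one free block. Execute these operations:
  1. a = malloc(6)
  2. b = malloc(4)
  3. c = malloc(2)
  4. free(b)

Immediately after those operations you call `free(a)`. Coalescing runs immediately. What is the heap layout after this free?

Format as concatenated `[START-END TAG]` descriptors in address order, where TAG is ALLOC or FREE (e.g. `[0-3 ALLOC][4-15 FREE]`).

Answer: [0-9 FREE][10-11 ALLOC][12-34 FREE]

Derivation:
Op 1: a = malloc(6) -> a = 0; heap: [0-5 ALLOC][6-34 FREE]
Op 2: b = malloc(4) -> b = 6; heap: [0-5 ALLOC][6-9 ALLOC][10-34 FREE]
Op 3: c = malloc(2) -> c = 10; heap: [0-5 ALLOC][6-9 ALLOC][10-11 ALLOC][12-34 FREE]
Op 4: free(b) -> (freed b); heap: [0-5 ALLOC][6-9 FREE][10-11 ALLOC][12-34 FREE]
free(a): a = 0 -> block [0-5 ALLOC]; mark free, coalesce with adjacent free neighbors -> [0-9 FREE][10-11 ALLOC][12-34 FREE]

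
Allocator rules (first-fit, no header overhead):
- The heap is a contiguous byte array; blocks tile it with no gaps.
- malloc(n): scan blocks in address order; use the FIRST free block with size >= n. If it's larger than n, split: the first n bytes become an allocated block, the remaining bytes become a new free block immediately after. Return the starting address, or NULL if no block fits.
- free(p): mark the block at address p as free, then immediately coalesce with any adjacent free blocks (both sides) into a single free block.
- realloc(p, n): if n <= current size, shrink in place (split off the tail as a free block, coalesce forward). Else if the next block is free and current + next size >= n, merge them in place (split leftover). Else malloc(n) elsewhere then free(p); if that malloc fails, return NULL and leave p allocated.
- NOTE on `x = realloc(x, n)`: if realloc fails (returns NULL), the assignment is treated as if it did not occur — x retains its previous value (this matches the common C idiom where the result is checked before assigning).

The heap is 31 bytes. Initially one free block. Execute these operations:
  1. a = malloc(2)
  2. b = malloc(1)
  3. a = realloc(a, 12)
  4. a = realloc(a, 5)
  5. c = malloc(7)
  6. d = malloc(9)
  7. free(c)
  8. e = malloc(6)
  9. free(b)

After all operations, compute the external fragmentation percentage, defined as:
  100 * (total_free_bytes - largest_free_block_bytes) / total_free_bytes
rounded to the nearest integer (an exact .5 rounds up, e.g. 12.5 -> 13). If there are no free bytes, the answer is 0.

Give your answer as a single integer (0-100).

Answer: 36

Derivation:
Op 1: a = malloc(2) -> a = 0; heap: [0-1 ALLOC][2-30 FREE]
Op 2: b = malloc(1) -> b = 2; heap: [0-1 ALLOC][2-2 ALLOC][3-30 FREE]
Op 3: a = realloc(a, 12) -> a = 3; heap: [0-1 FREE][2-2 ALLOC][3-14 ALLOC][15-30 FREE]
Op 4: a = realloc(a, 5) -> a = 3; heap: [0-1 FREE][2-2 ALLOC][3-7 ALLOC][8-30 FREE]
Op 5: c = malloc(7) -> c = 8; heap: [0-1 FREE][2-2 ALLOC][3-7 ALLOC][8-14 ALLOC][15-30 FREE]
Op 6: d = malloc(9) -> d = 15; heap: [0-1 FREE][2-2 ALLOC][3-7 ALLOC][8-14 ALLOC][15-23 ALLOC][24-30 FREE]
Op 7: free(c) -> (freed c); heap: [0-1 FREE][2-2 ALLOC][3-7 ALLOC][8-14 FREE][15-23 ALLOC][24-30 FREE]
Op 8: e = malloc(6) -> e = 8; heap: [0-1 FREE][2-2 ALLOC][3-7 ALLOC][8-13 ALLOC][14-14 FREE][15-23 ALLOC][24-30 FREE]
Op 9: free(b) -> (freed b); heap: [0-2 FREE][3-7 ALLOC][8-13 ALLOC][14-14 FREE][15-23 ALLOC][24-30 FREE]
Free blocks: [3 1 7] total_free=11 largest=7 -> 100*(11-7)/11 = 400/11 ≈ 36.364 -> rounds to 36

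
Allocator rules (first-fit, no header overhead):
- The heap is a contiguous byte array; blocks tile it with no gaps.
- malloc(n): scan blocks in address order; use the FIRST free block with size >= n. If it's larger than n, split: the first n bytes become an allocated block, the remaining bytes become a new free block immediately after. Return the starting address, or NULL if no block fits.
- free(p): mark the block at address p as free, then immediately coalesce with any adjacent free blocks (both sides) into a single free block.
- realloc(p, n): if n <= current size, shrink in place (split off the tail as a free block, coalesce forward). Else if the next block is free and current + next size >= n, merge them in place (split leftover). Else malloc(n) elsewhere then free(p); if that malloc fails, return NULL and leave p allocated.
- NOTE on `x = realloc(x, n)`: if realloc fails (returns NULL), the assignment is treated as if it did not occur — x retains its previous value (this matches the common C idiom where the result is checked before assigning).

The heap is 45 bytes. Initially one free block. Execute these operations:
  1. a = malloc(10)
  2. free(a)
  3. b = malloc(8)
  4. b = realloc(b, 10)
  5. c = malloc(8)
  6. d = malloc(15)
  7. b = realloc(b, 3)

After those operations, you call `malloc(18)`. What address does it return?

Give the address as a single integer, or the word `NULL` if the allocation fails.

Answer: NULL

Derivation:
Op 1: a = malloc(10) -> a = 0; heap: [0-9 ALLOC][10-44 FREE]
Op 2: free(a) -> (freed a); heap: [0-44 FREE]
Op 3: b = malloc(8) -> b = 0; heap: [0-7 ALLOC][8-44 FREE]
Op 4: b = realloc(b, 10) -> b = 0; heap: [0-9 ALLOC][10-44 FREE]
Op 5: c = malloc(8) -> c = 10; heap: [0-9 ALLOC][10-17 ALLOC][18-44 FREE]
Op 6: d = malloc(15) -> d = 18; heap: [0-9 ALLOC][10-17 ALLOC][18-32 ALLOC][33-44 FREE]
Op 7: b = realloc(b, 3) -> b = 0; heap: [0-2 ALLOC][3-9 FREE][10-17 ALLOC][18-32 ALLOC][33-44 FREE]
malloc(18): first-fit scan over [0-2 ALLOC][3-9 FREE][10-17 ALLOC][18-32 ALLOC][33-44 FREE] -> NULL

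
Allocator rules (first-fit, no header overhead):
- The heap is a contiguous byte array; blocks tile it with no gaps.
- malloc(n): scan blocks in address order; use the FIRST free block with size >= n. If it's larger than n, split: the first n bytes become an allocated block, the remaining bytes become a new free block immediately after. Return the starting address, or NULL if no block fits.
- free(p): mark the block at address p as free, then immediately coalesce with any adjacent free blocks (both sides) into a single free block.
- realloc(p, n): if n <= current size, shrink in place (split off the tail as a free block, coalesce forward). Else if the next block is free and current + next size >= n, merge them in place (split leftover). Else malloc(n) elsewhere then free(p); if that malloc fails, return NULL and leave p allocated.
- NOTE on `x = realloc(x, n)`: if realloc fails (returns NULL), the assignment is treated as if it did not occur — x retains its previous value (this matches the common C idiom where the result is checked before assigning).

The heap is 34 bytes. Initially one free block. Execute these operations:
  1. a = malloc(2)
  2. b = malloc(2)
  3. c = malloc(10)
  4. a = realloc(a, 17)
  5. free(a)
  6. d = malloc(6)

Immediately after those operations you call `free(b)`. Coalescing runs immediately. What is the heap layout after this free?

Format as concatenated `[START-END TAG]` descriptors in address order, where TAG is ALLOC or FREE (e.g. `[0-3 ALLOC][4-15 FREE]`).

Answer: [0-3 FREE][4-13 ALLOC][14-19 ALLOC][20-33 FREE]

Derivation:
Op 1: a = malloc(2) -> a = 0; heap: [0-1 ALLOC][2-33 FREE]
Op 2: b = malloc(2) -> b = 2; heap: [0-1 ALLOC][2-3 ALLOC][4-33 FREE]
Op 3: c = malloc(10) -> c = 4; heap: [0-1 ALLOC][2-3 ALLOC][4-13 ALLOC][14-33 FREE]
Op 4: a = realloc(a, 17) -> a = 14; heap: [0-1 FREE][2-3 ALLOC][4-13 ALLOC][14-30 ALLOC][31-33 FREE]
Op 5: free(a) -> (freed a); heap: [0-1 FREE][2-3 ALLOC][4-13 ALLOC][14-33 FREE]
Op 6: d = malloc(6) -> d = 14; heap: [0-1 FREE][2-3 ALLOC][4-13 ALLOC][14-19 ALLOC][20-33 FREE]
free(b): b = 2 -> block [2-3 ALLOC]; mark free, coalesce with adjacent free neighbors -> [0-3 FREE][4-13 ALLOC][14-19 ALLOC][20-33 FREE]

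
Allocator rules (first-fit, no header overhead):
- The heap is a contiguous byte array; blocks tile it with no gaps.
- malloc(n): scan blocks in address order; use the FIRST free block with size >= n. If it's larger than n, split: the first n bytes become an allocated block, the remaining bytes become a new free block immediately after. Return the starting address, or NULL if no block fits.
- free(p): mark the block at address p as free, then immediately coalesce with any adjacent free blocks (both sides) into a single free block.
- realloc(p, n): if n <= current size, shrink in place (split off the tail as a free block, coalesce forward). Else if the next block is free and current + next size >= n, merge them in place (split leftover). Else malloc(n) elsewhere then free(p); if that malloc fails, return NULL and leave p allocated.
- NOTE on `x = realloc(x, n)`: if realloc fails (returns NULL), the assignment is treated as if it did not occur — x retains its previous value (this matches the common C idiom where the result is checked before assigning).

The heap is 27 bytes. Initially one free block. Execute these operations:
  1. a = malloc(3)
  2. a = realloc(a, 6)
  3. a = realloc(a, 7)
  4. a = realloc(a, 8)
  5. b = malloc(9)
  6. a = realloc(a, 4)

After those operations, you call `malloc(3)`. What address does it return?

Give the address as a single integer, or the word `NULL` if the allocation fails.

Answer: 4

Derivation:
Op 1: a = malloc(3) -> a = 0; heap: [0-2 ALLOC][3-26 FREE]
Op 2: a = realloc(a, 6) -> a = 0; heap: [0-5 ALLOC][6-26 FREE]
Op 3: a = realloc(a, 7) -> a = 0; heap: [0-6 ALLOC][7-26 FREE]
Op 4: a = realloc(a, 8) -> a = 0; heap: [0-7 ALLOC][8-26 FREE]
Op 5: b = malloc(9) -> b = 8; heap: [0-7 ALLOC][8-16 ALLOC][17-26 FREE]
Op 6: a = realloc(a, 4) -> a = 0; heap: [0-3 ALLOC][4-7 FREE][8-16 ALLOC][17-26 FREE]
malloc(3): first-fit scan over [0-3 ALLOC][4-7 FREE][8-16 ALLOC][17-26 FREE] -> 4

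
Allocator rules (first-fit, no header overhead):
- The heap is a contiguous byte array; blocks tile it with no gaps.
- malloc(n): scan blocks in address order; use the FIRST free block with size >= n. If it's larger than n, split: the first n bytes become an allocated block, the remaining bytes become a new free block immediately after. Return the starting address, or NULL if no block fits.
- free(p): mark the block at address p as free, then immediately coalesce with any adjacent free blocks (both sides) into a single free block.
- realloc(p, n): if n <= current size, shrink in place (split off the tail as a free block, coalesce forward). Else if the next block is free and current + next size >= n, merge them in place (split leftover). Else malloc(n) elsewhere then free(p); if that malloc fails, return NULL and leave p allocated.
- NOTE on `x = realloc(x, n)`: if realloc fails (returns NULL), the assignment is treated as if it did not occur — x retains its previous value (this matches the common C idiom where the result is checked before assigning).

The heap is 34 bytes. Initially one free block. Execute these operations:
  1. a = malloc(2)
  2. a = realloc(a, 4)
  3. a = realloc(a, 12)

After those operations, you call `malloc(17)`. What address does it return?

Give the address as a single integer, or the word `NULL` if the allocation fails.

Op 1: a = malloc(2) -> a = 0; heap: [0-1 ALLOC][2-33 FREE]
Op 2: a = realloc(a, 4) -> a = 0; heap: [0-3 ALLOC][4-33 FREE]
Op 3: a = realloc(a, 12) -> a = 0; heap: [0-11 ALLOC][12-33 FREE]
malloc(17): first-fit scan over [0-11 ALLOC][12-33 FREE] -> 12

Answer: 12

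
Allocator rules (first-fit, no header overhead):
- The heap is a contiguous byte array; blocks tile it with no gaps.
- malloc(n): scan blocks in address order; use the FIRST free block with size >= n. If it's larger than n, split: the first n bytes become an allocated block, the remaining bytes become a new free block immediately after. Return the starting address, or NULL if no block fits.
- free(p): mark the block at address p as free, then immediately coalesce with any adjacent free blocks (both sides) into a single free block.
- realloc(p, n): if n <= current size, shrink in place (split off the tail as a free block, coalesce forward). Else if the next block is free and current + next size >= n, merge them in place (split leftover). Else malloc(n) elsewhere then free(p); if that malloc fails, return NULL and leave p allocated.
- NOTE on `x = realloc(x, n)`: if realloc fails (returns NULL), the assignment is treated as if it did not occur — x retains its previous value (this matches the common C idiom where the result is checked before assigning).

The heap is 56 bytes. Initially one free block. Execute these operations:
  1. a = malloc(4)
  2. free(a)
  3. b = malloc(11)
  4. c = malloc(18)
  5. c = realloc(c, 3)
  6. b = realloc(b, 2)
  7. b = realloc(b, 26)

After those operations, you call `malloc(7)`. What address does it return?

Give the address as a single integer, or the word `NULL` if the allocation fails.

Op 1: a = malloc(4) -> a = 0; heap: [0-3 ALLOC][4-55 FREE]
Op 2: free(a) -> (freed a); heap: [0-55 FREE]
Op 3: b = malloc(11) -> b = 0; heap: [0-10 ALLOC][11-55 FREE]
Op 4: c = malloc(18) -> c = 11; heap: [0-10 ALLOC][11-28 ALLOC][29-55 FREE]
Op 5: c = realloc(c, 3) -> c = 11; heap: [0-10 ALLOC][11-13 ALLOC][14-55 FREE]
Op 6: b = realloc(b, 2) -> b = 0; heap: [0-1 ALLOC][2-10 FREE][11-13 ALLOC][14-55 FREE]
Op 7: b = realloc(b, 26) -> b = 14; heap: [0-10 FREE][11-13 ALLOC][14-39 ALLOC][40-55 FREE]
malloc(7): first-fit scan over [0-10 FREE][11-13 ALLOC][14-39 ALLOC][40-55 FREE] -> 0

Answer: 0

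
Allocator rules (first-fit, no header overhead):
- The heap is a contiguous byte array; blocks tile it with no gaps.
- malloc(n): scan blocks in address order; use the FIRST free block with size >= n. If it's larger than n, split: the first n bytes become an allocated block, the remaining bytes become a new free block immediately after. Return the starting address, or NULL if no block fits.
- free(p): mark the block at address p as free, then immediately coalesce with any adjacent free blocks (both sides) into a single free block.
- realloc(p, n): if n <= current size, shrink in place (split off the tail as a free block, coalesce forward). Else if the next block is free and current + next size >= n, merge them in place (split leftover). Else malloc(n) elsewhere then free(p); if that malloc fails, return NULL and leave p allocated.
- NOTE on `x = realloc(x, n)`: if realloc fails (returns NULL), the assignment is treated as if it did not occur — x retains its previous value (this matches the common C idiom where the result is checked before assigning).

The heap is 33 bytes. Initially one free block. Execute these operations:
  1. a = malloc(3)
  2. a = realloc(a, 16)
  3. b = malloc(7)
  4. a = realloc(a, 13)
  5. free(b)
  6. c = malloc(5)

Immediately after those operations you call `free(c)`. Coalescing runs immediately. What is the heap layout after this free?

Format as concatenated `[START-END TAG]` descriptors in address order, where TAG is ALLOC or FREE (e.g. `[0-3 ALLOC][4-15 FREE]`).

Op 1: a = malloc(3) -> a = 0; heap: [0-2 ALLOC][3-32 FREE]
Op 2: a = realloc(a, 16) -> a = 0; heap: [0-15 ALLOC][16-32 FREE]
Op 3: b = malloc(7) -> b = 16; heap: [0-15 ALLOC][16-22 ALLOC][23-32 FREE]
Op 4: a = realloc(a, 13) -> a = 0; heap: [0-12 ALLOC][13-15 FREE][16-22 ALLOC][23-32 FREE]
Op 5: free(b) -> (freed b); heap: [0-12 ALLOC][13-32 FREE]
Op 6: c = malloc(5) -> c = 13; heap: [0-12 ALLOC][13-17 ALLOC][18-32 FREE]
free(c): c = 13 -> block [13-17 ALLOC]; mark free, coalesce with adjacent free neighbors -> [0-12 ALLOC][13-32 FREE]

Answer: [0-12 ALLOC][13-32 FREE]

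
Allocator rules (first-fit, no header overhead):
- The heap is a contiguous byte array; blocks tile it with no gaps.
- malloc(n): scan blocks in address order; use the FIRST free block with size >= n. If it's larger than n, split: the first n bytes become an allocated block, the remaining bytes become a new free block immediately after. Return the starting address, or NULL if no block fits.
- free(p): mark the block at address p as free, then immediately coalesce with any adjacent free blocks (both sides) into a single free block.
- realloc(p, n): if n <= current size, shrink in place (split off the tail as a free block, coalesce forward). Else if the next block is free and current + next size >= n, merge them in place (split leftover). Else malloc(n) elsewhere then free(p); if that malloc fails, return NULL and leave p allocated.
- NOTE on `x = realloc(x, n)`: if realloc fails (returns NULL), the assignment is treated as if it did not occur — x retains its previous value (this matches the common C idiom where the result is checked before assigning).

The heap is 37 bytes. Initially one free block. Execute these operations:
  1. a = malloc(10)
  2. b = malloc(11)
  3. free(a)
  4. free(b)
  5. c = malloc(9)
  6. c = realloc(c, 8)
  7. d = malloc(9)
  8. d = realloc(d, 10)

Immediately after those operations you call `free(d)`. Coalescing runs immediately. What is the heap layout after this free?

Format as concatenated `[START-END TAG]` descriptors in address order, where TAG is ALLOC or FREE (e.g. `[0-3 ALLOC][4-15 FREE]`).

Answer: [0-7 ALLOC][8-36 FREE]

Derivation:
Op 1: a = malloc(10) -> a = 0; heap: [0-9 ALLOC][10-36 FREE]
Op 2: b = malloc(11) -> b = 10; heap: [0-9 ALLOC][10-20 ALLOC][21-36 FREE]
Op 3: free(a) -> (freed a); heap: [0-9 FREE][10-20 ALLOC][21-36 FREE]
Op 4: free(b) -> (freed b); heap: [0-36 FREE]
Op 5: c = malloc(9) -> c = 0; heap: [0-8 ALLOC][9-36 FREE]
Op 6: c = realloc(c, 8) -> c = 0; heap: [0-7 ALLOC][8-36 FREE]
Op 7: d = malloc(9) -> d = 8; heap: [0-7 ALLOC][8-16 ALLOC][17-36 FREE]
Op 8: d = realloc(d, 10) -> d = 8; heap: [0-7 ALLOC][8-17 ALLOC][18-36 FREE]
free(d): d = 8 -> block [8-17 ALLOC]; mark free, coalesce with adjacent free neighbors -> [0-7 ALLOC][8-36 FREE]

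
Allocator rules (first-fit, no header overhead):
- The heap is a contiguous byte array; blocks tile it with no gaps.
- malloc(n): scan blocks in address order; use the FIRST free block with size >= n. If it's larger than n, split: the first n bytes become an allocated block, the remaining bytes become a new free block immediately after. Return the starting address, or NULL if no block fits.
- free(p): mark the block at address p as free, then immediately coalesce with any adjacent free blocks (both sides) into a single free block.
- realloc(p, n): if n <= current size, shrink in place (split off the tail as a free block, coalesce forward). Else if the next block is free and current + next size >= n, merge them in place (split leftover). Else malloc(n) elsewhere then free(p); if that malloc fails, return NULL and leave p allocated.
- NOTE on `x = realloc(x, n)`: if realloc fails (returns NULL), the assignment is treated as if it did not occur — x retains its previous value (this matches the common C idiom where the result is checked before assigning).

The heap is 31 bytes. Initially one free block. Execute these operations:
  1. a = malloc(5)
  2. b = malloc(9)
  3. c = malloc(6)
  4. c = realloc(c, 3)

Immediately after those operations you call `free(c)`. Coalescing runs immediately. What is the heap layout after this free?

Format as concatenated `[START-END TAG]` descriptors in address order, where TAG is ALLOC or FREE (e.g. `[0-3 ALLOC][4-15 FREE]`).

Answer: [0-4 ALLOC][5-13 ALLOC][14-30 FREE]

Derivation:
Op 1: a = malloc(5) -> a = 0; heap: [0-4 ALLOC][5-30 FREE]
Op 2: b = malloc(9) -> b = 5; heap: [0-4 ALLOC][5-13 ALLOC][14-30 FREE]
Op 3: c = malloc(6) -> c = 14; heap: [0-4 ALLOC][5-13 ALLOC][14-19 ALLOC][20-30 FREE]
Op 4: c = realloc(c, 3) -> c = 14; heap: [0-4 ALLOC][5-13 ALLOC][14-16 ALLOC][17-30 FREE]
free(c): c = 14 -> block [14-16 ALLOC]; mark free, coalesce with adjacent free neighbors -> [0-4 ALLOC][5-13 ALLOC][14-30 FREE]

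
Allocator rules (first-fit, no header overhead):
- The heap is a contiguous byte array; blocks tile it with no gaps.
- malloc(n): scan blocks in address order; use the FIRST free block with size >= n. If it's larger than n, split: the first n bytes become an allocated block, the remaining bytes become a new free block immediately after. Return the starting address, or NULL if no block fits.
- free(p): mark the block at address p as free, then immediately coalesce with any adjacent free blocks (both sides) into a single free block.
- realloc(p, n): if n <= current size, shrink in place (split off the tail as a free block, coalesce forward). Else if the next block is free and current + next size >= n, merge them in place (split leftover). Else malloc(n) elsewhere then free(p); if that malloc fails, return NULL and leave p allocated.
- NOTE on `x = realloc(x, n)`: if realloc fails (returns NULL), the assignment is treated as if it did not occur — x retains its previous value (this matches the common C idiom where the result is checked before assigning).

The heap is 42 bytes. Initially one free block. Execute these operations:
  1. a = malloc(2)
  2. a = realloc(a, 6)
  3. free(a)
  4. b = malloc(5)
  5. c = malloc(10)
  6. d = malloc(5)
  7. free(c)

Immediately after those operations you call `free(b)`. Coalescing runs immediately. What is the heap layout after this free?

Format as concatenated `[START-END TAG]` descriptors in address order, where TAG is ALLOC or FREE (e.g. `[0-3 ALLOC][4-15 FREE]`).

Op 1: a = malloc(2) -> a = 0; heap: [0-1 ALLOC][2-41 FREE]
Op 2: a = realloc(a, 6) -> a = 0; heap: [0-5 ALLOC][6-41 FREE]
Op 3: free(a) -> (freed a); heap: [0-41 FREE]
Op 4: b = malloc(5) -> b = 0; heap: [0-4 ALLOC][5-41 FREE]
Op 5: c = malloc(10) -> c = 5; heap: [0-4 ALLOC][5-14 ALLOC][15-41 FREE]
Op 6: d = malloc(5) -> d = 15; heap: [0-4 ALLOC][5-14 ALLOC][15-19 ALLOC][20-41 FREE]
Op 7: free(c) -> (freed c); heap: [0-4 ALLOC][5-14 FREE][15-19 ALLOC][20-41 FREE]
free(b): b = 0 -> block [0-4 ALLOC]; mark free, coalesce with adjacent free neighbors -> [0-14 FREE][15-19 ALLOC][20-41 FREE]

Answer: [0-14 FREE][15-19 ALLOC][20-41 FREE]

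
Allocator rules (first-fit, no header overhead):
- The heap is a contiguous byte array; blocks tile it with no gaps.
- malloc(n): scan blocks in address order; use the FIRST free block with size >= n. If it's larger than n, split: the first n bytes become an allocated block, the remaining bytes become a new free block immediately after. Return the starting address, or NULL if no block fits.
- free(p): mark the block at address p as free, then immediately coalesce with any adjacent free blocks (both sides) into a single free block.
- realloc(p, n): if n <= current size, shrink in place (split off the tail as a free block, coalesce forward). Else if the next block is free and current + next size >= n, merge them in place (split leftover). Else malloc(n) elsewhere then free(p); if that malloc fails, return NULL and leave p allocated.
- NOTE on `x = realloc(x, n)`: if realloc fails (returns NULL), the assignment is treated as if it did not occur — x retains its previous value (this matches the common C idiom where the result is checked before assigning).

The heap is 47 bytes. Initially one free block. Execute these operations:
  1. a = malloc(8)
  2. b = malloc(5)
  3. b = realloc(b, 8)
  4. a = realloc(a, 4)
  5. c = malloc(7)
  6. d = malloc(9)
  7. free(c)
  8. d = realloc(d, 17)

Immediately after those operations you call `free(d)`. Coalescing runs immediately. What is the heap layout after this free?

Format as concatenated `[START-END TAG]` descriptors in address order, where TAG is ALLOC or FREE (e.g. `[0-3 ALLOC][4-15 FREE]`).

Op 1: a = malloc(8) -> a = 0; heap: [0-7 ALLOC][8-46 FREE]
Op 2: b = malloc(5) -> b = 8; heap: [0-7 ALLOC][8-12 ALLOC][13-46 FREE]
Op 3: b = realloc(b, 8) -> b = 8; heap: [0-7 ALLOC][8-15 ALLOC][16-46 FREE]
Op 4: a = realloc(a, 4) -> a = 0; heap: [0-3 ALLOC][4-7 FREE][8-15 ALLOC][16-46 FREE]
Op 5: c = malloc(7) -> c = 16; heap: [0-3 ALLOC][4-7 FREE][8-15 ALLOC][16-22 ALLOC][23-46 FREE]
Op 6: d = malloc(9) -> d = 23; heap: [0-3 ALLOC][4-7 FREE][8-15 ALLOC][16-22 ALLOC][23-31 ALLOC][32-46 FREE]
Op 7: free(c) -> (freed c); heap: [0-3 ALLOC][4-7 FREE][8-15 ALLOC][16-22 FREE][23-31 ALLOC][32-46 FREE]
Op 8: d = realloc(d, 17) -> d = 23; heap: [0-3 ALLOC][4-7 FREE][8-15 ALLOC][16-22 FREE][23-39 ALLOC][40-46 FREE]
free(d): d = 23 -> block [23-39 ALLOC]; mark free, coalesce with adjacent free neighbors -> [0-3 ALLOC][4-7 FREE][8-15 ALLOC][16-46 FREE]

Answer: [0-3 ALLOC][4-7 FREE][8-15 ALLOC][16-46 FREE]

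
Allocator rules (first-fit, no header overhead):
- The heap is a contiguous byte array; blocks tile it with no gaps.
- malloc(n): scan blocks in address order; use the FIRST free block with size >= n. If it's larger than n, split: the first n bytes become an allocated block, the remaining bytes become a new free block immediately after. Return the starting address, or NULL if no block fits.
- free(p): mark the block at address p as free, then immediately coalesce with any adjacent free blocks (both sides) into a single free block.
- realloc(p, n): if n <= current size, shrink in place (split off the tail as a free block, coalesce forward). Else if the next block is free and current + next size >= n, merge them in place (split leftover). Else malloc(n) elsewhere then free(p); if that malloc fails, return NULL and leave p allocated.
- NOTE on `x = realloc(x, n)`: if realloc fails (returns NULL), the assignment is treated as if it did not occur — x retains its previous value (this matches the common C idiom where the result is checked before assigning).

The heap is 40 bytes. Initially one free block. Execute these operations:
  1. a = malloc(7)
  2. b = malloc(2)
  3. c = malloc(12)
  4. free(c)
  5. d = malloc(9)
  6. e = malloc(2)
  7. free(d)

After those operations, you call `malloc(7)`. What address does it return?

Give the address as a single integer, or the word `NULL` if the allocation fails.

Op 1: a = malloc(7) -> a = 0; heap: [0-6 ALLOC][7-39 FREE]
Op 2: b = malloc(2) -> b = 7; heap: [0-6 ALLOC][7-8 ALLOC][9-39 FREE]
Op 3: c = malloc(12) -> c = 9; heap: [0-6 ALLOC][7-8 ALLOC][9-20 ALLOC][21-39 FREE]
Op 4: free(c) -> (freed c); heap: [0-6 ALLOC][7-8 ALLOC][9-39 FREE]
Op 5: d = malloc(9) -> d = 9; heap: [0-6 ALLOC][7-8 ALLOC][9-17 ALLOC][18-39 FREE]
Op 6: e = malloc(2) -> e = 18; heap: [0-6 ALLOC][7-8 ALLOC][9-17 ALLOC][18-19 ALLOC][20-39 FREE]
Op 7: free(d) -> (freed d); heap: [0-6 ALLOC][7-8 ALLOC][9-17 FREE][18-19 ALLOC][20-39 FREE]
malloc(7): first-fit scan over [0-6 ALLOC][7-8 ALLOC][9-17 FREE][18-19 ALLOC][20-39 FREE] -> 9

Answer: 9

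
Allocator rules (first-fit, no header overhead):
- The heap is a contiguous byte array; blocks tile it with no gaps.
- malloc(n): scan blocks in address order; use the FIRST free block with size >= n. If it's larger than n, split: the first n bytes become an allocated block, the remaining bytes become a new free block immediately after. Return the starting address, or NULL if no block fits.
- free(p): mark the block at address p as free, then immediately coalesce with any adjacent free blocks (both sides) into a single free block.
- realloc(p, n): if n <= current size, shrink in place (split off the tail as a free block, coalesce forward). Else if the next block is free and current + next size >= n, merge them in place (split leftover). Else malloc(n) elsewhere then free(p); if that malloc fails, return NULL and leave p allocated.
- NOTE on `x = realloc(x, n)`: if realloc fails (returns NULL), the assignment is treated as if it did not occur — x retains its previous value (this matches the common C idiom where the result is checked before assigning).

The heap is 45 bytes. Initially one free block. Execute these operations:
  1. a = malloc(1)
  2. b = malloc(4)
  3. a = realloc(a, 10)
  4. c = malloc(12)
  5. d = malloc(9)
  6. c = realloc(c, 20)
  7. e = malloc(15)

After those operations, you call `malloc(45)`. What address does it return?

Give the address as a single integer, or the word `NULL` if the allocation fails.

Answer: NULL

Derivation:
Op 1: a = malloc(1) -> a = 0; heap: [0-0 ALLOC][1-44 FREE]
Op 2: b = malloc(4) -> b = 1; heap: [0-0 ALLOC][1-4 ALLOC][5-44 FREE]
Op 3: a = realloc(a, 10) -> a = 5; heap: [0-0 FREE][1-4 ALLOC][5-14 ALLOC][15-44 FREE]
Op 4: c = malloc(12) -> c = 15; heap: [0-0 FREE][1-4 ALLOC][5-14 ALLOC][15-26 ALLOC][27-44 FREE]
Op 5: d = malloc(9) -> d = 27; heap: [0-0 FREE][1-4 ALLOC][5-14 ALLOC][15-26 ALLOC][27-35 ALLOC][36-44 FREE]
Op 6: c = realloc(c, 20) -> NULL (c unchanged); heap: [0-0 FREE][1-4 ALLOC][5-14 ALLOC][15-26 ALLOC][27-35 ALLOC][36-44 FREE]
Op 7: e = malloc(15) -> e = NULL; heap: [0-0 FREE][1-4 ALLOC][5-14 ALLOC][15-26 ALLOC][27-35 ALLOC][36-44 FREE]
malloc(45): first-fit scan over [0-0 FREE][1-4 ALLOC][5-14 ALLOC][15-26 ALLOC][27-35 ALLOC][36-44 FREE] -> NULL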